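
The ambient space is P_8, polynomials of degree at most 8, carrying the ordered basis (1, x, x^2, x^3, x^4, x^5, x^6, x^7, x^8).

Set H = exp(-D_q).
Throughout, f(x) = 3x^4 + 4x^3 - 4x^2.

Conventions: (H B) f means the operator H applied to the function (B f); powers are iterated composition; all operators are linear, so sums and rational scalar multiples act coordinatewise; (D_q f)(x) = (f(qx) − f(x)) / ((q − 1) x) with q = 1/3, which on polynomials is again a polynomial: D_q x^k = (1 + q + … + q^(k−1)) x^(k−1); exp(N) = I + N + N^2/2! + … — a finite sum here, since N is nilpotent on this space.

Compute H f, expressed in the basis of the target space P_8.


order-1 term: -(40/9)x^3 - (52/9)x^2 + (16/3)x
order-2 term: (260/81)x^2 + (104/27)x - 8/3
order-3 term: -(1040/729)x - 104/81
order-4 term: 260/729
the series for exp(-D_q) f terminates at order 4
exp(-D_q) f = 3x^4 - (4/9)x^3 - (532/81)x^2 + (5656/729)x - 2620/729

the result is g(x) = 3x^4 - (4/9)x^3 - (532/81)x^2 + (5656/729)x - 2620/729


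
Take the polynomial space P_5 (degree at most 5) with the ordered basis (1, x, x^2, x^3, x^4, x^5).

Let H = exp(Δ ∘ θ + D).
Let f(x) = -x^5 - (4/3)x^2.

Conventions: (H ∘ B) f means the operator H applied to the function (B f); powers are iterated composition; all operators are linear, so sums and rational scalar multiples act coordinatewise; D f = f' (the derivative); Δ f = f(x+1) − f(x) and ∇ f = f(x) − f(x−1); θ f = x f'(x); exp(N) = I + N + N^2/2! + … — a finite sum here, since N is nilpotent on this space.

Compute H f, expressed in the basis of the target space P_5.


the result is g(x) = -x^5 - 30x^4 - 350x^3 - (5734/3)x^2 - 4668x - 11417/3

order-1 term: -30x^4 - 50x^3 - 50x^2 - 33x - 23/3
order-2 term: -300x^3 - 660x^2 - 615x - 218
order-3 term: -1200x^2 - 2220x - 1150
order-4 term: -1800x - 1710
order-5 term: -720
the series for exp(Δ ∘ θ + D) f terminates at order 5
exp(Δ ∘ θ + D) f = -x^5 - 30x^4 - 350x^3 - (5734/3)x^2 - 4668x - 11417/3


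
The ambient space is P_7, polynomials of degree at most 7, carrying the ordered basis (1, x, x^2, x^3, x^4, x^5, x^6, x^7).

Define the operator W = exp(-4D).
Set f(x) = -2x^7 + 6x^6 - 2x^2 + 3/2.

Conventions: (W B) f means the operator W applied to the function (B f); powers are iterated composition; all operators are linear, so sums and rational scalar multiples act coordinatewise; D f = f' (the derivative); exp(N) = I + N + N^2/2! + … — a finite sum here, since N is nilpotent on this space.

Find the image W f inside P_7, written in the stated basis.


the image equals g(x) = -2x^7 + 62x^6 - 816x^5 + 5920x^4 - 25600x^3 + 66046x^2 - 94192x + 114627/2

order-1 term: 56x^6 - 144x^5 + 16x
order-2 term: -672x^5 + 1440x^4 - 32
order-3 term: 4480x^4 - 7680x^3
order-4 term: -17920x^3 + 23040x^2
order-5 term: 43008x^2 - 36864x
order-6 term: -57344x + 24576
order-7 term: 32768
the series for exp(-4D) f terminates at order 7
exp(-4D) f = -2x^7 + 62x^6 - 816x^5 + 5920x^4 - 25600x^3 + 66046x^2 - 94192x + 114627/2


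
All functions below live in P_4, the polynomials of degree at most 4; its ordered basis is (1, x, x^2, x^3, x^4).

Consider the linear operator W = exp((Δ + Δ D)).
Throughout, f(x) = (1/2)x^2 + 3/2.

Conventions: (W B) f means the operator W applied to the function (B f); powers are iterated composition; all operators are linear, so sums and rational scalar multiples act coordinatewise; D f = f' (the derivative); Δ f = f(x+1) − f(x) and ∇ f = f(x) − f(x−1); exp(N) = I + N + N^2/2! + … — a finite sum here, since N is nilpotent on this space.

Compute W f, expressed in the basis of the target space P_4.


order-1 term: x + 3/2
order-2 term: 1/2
the series for exp((Δ + Δ D)) f terminates at order 2
exp((Δ + Δ D)) f = (1/2)x^2 + x + 7/2

g(x) = (1/2)x^2 + x + 7/2


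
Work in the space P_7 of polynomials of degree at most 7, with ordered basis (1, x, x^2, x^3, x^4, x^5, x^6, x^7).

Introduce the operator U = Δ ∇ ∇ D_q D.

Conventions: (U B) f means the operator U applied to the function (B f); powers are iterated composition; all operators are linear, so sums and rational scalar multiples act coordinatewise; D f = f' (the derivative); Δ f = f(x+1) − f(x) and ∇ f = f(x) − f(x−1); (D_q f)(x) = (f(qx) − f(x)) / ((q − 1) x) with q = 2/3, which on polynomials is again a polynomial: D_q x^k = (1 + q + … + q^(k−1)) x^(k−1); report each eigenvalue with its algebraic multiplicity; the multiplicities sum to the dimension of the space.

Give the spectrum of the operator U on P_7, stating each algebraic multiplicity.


λ = 0 (multiplicity 8)

image of 1: 0
image of x: 0
image of x^2: 0
image of x^3: 0
image of x^4: 0
image of x^5: 650/9
image of x^6: (3376/9)x - 1688/9
image of x^7: (93100/81)x^2 - (93100/81)x + 46550/81
the matrix is upper triangular; its diagonal is (0, 0, 0, 0, 0, 0, 0, 0)
for a triangular matrix the eigenvalues are the diagonal entries, with algebraic multiplicity their repetition count


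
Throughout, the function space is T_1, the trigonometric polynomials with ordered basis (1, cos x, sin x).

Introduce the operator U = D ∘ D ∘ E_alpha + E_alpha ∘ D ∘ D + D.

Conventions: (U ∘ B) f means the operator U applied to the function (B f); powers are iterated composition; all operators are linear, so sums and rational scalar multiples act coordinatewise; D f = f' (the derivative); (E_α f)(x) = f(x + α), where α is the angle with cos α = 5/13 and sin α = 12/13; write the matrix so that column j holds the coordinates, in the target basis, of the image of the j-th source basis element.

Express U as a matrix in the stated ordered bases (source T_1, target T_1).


image of 1: 0
image of cos x: -(10/13)cos x + (11/13)sin x
image of sin x: -(11/13)cos x - (10/13)sin x
each image's coordinates form column j of the matrix

the matrix is [[0, 0, 0]; [0, -10/13, -11/13]; [0, 11/13, -10/13]] (rows listed top to bottom)


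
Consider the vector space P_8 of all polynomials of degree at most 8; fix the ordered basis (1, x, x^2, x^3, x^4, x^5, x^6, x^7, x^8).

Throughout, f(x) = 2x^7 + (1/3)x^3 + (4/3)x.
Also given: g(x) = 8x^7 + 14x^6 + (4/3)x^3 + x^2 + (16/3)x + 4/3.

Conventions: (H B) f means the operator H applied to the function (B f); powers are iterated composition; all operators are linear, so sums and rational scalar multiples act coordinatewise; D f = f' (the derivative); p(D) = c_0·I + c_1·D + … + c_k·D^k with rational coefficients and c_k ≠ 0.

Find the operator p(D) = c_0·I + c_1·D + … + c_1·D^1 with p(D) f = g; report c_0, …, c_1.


p(D) = 4·I + D, i.e. c_0 = 4, c_1 = 1

D^0 f = 2x^7 + (1/3)x^3 + (4/3)x
D^1 f = 14x^6 + x^2 + 4/3
matching coefficients of g against c_0 f + c_1 Df + … from the top degree down determines the c_i
solution: c_0 = 4, c_1 = 1


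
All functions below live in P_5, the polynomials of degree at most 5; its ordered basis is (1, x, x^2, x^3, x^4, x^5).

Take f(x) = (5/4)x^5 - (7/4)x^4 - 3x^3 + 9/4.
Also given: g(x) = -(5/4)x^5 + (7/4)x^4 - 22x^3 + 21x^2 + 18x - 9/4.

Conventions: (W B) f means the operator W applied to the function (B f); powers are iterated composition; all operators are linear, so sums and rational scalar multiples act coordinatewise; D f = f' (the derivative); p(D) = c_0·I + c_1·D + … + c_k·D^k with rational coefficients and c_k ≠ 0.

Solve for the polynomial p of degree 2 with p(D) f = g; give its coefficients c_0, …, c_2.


D^0 f = (5/4)x^5 - (7/4)x^4 - 3x^3 + 9/4
D^1 f = (25/4)x^4 - 7x^3 - 9x^2
D^2 f = 25x^3 - 21x^2 - 18x
matching coefficients of g against c_0 f + c_1 Df + … from the top degree down determines the c_i
solution: c_0 = -1, c_1 = 0, c_2 = -1

p(D) = -I − D^2, i.e. c_0 = -1, c_1 = 0, c_2 = -1


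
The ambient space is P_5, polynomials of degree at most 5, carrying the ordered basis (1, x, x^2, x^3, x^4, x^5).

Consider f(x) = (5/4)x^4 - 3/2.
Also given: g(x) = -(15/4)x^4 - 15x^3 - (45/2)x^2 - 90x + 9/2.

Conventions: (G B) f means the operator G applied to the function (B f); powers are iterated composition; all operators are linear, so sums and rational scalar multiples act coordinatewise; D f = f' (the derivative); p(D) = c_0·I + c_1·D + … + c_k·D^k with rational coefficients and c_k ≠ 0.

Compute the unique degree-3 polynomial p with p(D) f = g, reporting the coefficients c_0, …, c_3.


D^0 f = (5/4)x^4 - 3/2
D^1 f = 5x^3
D^2 f = 15x^2
D^3 f = 30x
matching coefficients of g against c_0 f + c_1 Df + … from the top degree down determines the c_i
solution: c_0 = -3, c_1 = -3, c_2 = -3/2, c_3 = -3

c_0 = -3, c_1 = -3, c_2 = -3/2, c_3 = -3


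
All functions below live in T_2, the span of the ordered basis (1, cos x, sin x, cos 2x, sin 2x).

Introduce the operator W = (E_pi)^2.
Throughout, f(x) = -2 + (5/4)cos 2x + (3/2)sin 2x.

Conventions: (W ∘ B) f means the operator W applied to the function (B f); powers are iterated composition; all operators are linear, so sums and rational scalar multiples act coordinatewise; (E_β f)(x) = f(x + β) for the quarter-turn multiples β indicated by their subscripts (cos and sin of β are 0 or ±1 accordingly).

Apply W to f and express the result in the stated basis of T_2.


g(x) = -2 + (5/4)cos 2x + (3/2)sin 2x

E_pi f = -2 + (5/4)cos 2x + (3/2)sin 2x
E_pi E_pi f = -2 + (5/4)cos 2x + (3/2)sin 2x


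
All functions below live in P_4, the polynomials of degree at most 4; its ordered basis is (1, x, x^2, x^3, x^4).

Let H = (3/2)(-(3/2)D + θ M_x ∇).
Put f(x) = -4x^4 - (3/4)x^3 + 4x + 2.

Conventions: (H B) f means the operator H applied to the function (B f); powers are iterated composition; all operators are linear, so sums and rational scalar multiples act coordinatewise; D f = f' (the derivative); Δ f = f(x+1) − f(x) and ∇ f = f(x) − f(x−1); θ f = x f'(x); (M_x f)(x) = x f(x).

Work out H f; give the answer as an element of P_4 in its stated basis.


D f = -16x^3 - (9/4)x^2 + 4
(-(3/2)D) f = 24x^3 + (27/8)x^2 - 6
∇ f = -16x^3 + (87/4)x^2 - (55/4)x + 29/4
M_x ∇ f = -16x^4 + (87/4)x^3 - (55/4)x^2 + (29/4)x
θ M_x ∇ f = -64x^4 + (261/4)x^3 - (55/2)x^2 + (29/4)x
(-(3/2)D + θ M_x ∇) f = -64x^4 + (357/4)x^3 - (193/8)x^2 + (29/4)x - 6
((3/2)(-(3/2)D + θ M_x ∇)) f = -96x^4 + (1071/8)x^3 - (579/16)x^2 + (87/8)x - 9

the image equals g(x) = -96x^4 + (1071/8)x^3 - (579/16)x^2 + (87/8)x - 9


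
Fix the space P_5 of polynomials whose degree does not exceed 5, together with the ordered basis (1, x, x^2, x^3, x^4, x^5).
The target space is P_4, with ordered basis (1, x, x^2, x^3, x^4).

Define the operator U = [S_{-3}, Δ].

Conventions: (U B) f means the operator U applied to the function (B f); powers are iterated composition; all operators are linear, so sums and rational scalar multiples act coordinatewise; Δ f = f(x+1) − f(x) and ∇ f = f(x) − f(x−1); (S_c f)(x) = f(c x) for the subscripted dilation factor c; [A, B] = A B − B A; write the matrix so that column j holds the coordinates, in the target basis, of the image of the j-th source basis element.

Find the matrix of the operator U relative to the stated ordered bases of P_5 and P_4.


the matrix is [[0, 4, -8, 28, -80, 244]; [0, 0, -24, 72, -336, 1200]; [0, 0, 0, 108, -432, 2520]; [0, 0, 0, 0, -432, 2160]; [0, 0, 0, 0, 0, 1620]] (rows listed top to bottom)

image of 1: 0
image of x: 4
image of x^2: -24x - 8
image of x^3: 108x^2 + 72x + 28
image of x^4: -432x^3 - 432x^2 - 336x - 80
image of x^5: 1620x^4 + 2160x^3 + 2520x^2 + 1200x + 244
each image's coordinates form column j of the matrix


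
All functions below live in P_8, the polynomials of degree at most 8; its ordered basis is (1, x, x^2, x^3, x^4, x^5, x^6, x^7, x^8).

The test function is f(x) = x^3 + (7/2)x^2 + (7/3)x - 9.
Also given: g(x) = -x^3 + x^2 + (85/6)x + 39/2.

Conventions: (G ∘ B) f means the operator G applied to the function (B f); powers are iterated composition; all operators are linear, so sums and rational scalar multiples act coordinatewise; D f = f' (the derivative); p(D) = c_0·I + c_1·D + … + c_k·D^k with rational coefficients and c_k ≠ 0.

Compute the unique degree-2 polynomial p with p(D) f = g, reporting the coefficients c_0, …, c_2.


D^0 f = x^3 + (7/2)x^2 + (7/3)x - 9
D^1 f = 3x^2 + 7x + 7/3
D^2 f = 6x + 7
matching coefficients of g against c_0 f + c_1 Df + … from the top degree down determines the c_i
solution: c_0 = -1, c_1 = 3/2, c_2 = 1

p(D) = -I + (3/2)·D + D^2, i.e. c_0 = -1, c_1 = 3/2, c_2 = 1


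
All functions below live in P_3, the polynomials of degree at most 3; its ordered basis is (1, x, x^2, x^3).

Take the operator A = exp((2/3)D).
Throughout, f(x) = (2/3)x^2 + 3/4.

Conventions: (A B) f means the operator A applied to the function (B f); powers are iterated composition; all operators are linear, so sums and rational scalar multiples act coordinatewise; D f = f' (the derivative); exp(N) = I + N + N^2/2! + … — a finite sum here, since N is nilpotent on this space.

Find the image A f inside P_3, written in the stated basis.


order-1 term: (8/9)x
order-2 term: 8/27
the series for exp((2/3)D) f terminates at order 2
exp((2/3)D) f = (2/3)x^2 + (8/9)x + 113/108

the result is g(x) = (2/3)x^2 + (8/9)x + 113/108


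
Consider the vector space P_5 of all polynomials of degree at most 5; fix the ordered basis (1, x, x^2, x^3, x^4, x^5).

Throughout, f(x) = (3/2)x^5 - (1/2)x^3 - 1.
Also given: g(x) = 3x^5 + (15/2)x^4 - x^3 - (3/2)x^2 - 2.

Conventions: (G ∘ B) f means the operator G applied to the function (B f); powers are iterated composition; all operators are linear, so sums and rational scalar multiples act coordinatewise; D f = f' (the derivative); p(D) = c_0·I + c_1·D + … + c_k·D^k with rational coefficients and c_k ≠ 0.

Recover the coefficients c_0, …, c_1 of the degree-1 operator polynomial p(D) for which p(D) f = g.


D^0 f = (3/2)x^5 - (1/2)x^3 - 1
D^1 f = (15/2)x^4 - (3/2)x^2
matching coefficients of g against c_0 f + c_1 Df + … from the top degree down determines the c_i
solution: c_0 = 2, c_1 = 1

p(D) = 2·I + D, i.e. c_0 = 2, c_1 = 1


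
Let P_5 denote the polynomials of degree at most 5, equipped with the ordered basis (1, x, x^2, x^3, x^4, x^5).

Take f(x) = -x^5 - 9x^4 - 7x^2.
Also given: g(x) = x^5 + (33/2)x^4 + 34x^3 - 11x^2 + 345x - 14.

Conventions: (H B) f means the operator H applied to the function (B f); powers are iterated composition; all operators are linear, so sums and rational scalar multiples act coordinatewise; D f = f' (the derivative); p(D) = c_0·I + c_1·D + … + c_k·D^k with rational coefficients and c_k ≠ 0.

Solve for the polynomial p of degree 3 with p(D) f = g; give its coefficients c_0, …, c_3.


D^0 f = -x^5 - 9x^4 - 7x^2
D^1 f = -5x^4 - 36x^3 - 14x
D^2 f = -20x^3 - 108x^2 - 14
D^3 f = -60x^2 - 216x
matching coefficients of g against c_0 f + c_1 Df + … from the top degree down determines the c_i
solution: c_0 = -1, c_1 = -3/2, c_2 = 1, c_3 = -3/2

c_0 = -1, c_1 = -3/2, c_2 = 1, c_3 = -3/2


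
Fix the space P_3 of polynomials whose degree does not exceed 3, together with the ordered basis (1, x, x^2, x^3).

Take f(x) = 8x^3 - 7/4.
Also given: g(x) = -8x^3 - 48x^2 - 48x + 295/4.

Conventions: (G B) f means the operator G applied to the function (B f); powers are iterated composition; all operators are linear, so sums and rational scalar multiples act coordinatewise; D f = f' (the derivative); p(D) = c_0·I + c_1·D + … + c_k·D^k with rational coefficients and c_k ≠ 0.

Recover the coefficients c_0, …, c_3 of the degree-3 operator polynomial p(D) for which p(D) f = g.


D^0 f = 8x^3 - 7/4
D^1 f = 24x^2
D^2 f = 48x
D^3 f = 48
matching coefficients of g against c_0 f + c_1 Df + … from the top degree down determines the c_i
solution: c_0 = -1, c_1 = -2, c_2 = -1, c_3 = 3/2

c_0 = -1, c_1 = -2, c_2 = -1, c_3 = 3/2


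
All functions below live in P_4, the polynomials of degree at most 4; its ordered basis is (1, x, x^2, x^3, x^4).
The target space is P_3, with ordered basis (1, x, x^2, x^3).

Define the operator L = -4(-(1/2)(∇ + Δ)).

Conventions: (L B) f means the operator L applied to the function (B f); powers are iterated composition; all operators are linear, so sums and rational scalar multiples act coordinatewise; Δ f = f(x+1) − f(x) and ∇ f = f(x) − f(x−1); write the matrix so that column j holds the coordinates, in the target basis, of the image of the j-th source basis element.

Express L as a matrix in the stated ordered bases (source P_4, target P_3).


image of 1: 0
image of x: 4
image of x^2: 8x
image of x^3: 12x^2 + 4
image of x^4: 16x^3 + 16x
each image's coordinates form column j of the matrix

the matrix is [[0, 4, 0, 4, 0]; [0, 0, 8, 0, 16]; [0, 0, 0, 12, 0]; [0, 0, 0, 0, 16]] (rows listed top to bottom)


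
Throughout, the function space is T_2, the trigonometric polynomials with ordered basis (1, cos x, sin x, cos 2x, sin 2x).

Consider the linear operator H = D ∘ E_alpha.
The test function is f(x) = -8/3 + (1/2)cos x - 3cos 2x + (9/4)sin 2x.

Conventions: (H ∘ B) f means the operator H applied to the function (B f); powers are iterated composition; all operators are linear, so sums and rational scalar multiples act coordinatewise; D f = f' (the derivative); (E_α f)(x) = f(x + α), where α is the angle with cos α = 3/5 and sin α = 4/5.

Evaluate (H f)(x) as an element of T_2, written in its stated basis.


g(x) = -(2/5)cos x - (3/10)sin x + (9/2)cos 2x - 6sin 2x

E_alpha f = -8/3 + (3/10)cos x - (2/5)sin x + 3cos 2x + (9/4)sin 2x
D E_alpha f = -(2/5)cos x - (3/10)sin x + (9/2)cos 2x - 6sin 2x


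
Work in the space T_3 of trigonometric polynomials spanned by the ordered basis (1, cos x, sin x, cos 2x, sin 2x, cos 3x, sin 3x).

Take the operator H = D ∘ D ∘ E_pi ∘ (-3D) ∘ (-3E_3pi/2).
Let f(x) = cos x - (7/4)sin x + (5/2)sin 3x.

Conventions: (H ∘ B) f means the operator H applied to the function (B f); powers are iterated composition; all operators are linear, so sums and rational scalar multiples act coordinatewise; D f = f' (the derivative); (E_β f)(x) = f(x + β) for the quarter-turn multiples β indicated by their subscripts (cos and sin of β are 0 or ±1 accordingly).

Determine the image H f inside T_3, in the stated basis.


g(x) = 9cos x - (63/4)sin x - (1215/2)sin 3x

E_3pi/2 f = (7/4)cos x + sin x + (5/2)cos 3x
(-3E_3pi/2) f = -(21/4)cos x - 3sin x - (15/2)cos 3x
D (-3E_3pi/2) f = -3cos x + (21/4)sin x + (45/2)sin 3x
(-3D) (-3E_3pi/2) f = 9cos x - (63/4)sin x - (135/2)sin 3x
E_pi (-3D) (-3E_3pi/2) f = -9cos x + (63/4)sin x + (135/2)sin 3x
D E_pi (-3D) (-3E_3pi/2) f = (63/4)cos x + 9sin x + (405/2)cos 3x
D (D ∘ E_pi) (-3D) (-3E_3pi/2) f = 9cos x - (63/4)sin x - (1215/2)sin 3x


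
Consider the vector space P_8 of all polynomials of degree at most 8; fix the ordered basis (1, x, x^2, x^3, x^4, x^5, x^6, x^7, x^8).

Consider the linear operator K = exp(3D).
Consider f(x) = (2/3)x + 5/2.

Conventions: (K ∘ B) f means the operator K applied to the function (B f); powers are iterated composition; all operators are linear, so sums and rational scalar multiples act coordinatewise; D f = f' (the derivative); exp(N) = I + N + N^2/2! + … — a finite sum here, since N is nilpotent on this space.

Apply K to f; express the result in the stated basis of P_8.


the image equals g(x) = (2/3)x + 9/2

order-1 term: 2
the series for exp(3D) f terminates at order 1
exp(3D) f = (2/3)x + 9/2


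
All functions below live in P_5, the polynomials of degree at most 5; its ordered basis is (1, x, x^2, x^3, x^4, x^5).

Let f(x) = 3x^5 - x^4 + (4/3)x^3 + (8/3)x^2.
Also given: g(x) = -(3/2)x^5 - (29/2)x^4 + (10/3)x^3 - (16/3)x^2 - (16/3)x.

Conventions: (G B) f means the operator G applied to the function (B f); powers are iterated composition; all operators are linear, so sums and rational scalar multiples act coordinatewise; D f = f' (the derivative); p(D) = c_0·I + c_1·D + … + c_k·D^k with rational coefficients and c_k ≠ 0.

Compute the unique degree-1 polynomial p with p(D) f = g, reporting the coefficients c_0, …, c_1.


p(D) = -(1/2)·I − D, i.e. c_0 = -1/2, c_1 = -1

D^0 f = 3x^5 - x^4 + (4/3)x^3 + (8/3)x^2
D^1 f = 15x^4 - 4x^3 + 4x^2 + (16/3)x
matching coefficients of g against c_0 f + c_1 Df + … from the top degree down determines the c_i
solution: c_0 = -1/2, c_1 = -1


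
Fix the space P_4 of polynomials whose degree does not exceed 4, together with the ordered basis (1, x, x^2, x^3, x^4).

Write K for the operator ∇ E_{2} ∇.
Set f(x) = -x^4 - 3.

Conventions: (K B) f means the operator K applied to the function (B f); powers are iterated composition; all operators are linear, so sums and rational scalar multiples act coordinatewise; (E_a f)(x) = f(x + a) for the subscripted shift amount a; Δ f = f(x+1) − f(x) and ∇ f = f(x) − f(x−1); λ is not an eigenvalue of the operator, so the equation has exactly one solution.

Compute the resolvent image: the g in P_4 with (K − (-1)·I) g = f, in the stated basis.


the result is g(x) = -x^4 + 12x^2 + 24x - 13

write g with unknown coordinates in the stated basis and equate coefficients in (K − (-1)·I) g = f
solving from the highest basis element down gives g = -x^4 + 12x^2 + 24x - 13
check: K g = -12x^2 - 24x + 10
so K g − (-1)·g = -x^4 - 3 = f ✓


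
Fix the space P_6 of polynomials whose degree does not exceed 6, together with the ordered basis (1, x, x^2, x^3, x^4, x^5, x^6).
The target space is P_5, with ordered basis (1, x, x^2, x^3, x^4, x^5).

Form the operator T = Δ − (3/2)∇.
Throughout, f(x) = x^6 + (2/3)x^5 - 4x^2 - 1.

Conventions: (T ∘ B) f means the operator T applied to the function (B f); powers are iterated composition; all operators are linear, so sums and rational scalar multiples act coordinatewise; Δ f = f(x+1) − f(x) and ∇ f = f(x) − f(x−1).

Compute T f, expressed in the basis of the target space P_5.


Δ f = 6x^5 + (55/3)x^4 + (80/3)x^3 + (65/3)x^2 + (4/3)x - 7/3
∇ f = 6x^5 - (35/3)x^4 + (40/3)x^3 - (25/3)x^2 - (16/3)x + 11/3
(-(3/2)∇) f = -9x^5 + (35/2)x^4 - 20x^3 + (25/2)x^2 + 8x - 11/2
(Δ − (3/2)∇) f = -3x^5 + (215/6)x^4 + (20/3)x^3 + (205/6)x^2 + (28/3)x - 47/6

g(x) = -3x^5 + (215/6)x^4 + (20/3)x^3 + (205/6)x^2 + (28/3)x - 47/6


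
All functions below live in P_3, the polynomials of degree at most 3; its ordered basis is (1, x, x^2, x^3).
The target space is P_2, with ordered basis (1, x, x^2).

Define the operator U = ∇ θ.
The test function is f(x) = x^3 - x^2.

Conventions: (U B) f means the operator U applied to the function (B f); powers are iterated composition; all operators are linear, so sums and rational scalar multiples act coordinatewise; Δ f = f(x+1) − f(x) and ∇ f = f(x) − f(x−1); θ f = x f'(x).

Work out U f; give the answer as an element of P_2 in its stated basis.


g(x) = 9x^2 - 13x + 5

θ f = 3x^3 - 2x^2
∇ θ f = 9x^2 - 13x + 5


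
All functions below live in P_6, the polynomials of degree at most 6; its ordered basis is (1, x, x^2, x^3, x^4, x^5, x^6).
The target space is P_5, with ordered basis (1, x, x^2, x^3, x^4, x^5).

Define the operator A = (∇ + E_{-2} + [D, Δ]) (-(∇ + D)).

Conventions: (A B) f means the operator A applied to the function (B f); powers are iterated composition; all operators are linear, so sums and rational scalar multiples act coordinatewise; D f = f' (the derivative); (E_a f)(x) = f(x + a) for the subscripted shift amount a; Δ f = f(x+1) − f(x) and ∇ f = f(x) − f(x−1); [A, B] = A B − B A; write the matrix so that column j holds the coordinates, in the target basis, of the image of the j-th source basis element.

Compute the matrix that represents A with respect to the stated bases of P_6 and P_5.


the matrix is [[0, -2, 5, -22, 79, -256, 789]; [0, 0, -4, 15, -88, 395, -1536]; [0, 0, 0, -6, 30, -220, 1185]; [0, 0, 0, 0, -8, 50, -440]; [0, 0, 0, 0, 0, -10, 75]; [0, 0, 0, 0, 0, 0, -12]] (rows listed top to bottom)

image of 1: 0
image of x: -2
image of x^2: -4x + 5
image of x^3: -6x^2 + 15x - 22
image of x^4: -8x^3 + 30x^2 - 88x + 79
image of x^5: -10x^4 + 50x^3 - 220x^2 + 395x - 256
image of x^6: -12x^5 + 75x^4 - 440x^3 + 1185x^2 - 1536x + 789
each image's coordinates form column j of the matrix


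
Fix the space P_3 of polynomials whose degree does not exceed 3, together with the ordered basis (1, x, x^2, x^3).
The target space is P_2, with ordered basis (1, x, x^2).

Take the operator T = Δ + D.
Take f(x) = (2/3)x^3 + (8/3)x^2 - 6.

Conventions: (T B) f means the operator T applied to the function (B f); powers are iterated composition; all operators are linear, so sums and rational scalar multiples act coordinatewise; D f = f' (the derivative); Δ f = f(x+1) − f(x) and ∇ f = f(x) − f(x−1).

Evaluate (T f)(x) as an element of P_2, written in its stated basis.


Δ f = 2x^2 + (22/3)x + 10/3
D f = 2x^2 + (16/3)x
(Δ + D) f = 4x^2 + (38/3)x + 10/3

the result is g(x) = 4x^2 + (38/3)x + 10/3


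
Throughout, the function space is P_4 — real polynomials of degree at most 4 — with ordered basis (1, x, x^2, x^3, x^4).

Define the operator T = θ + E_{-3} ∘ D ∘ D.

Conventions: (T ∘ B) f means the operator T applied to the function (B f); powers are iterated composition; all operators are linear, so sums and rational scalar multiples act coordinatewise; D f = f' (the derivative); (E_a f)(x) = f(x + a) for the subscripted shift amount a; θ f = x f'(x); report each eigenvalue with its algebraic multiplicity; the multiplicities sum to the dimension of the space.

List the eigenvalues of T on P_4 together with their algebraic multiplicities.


image of 1: 0
image of x: x
image of x^2: 2x^2 + 2
image of x^3: 3x^3 + 6x - 18
image of x^4: 4x^4 + 12x^2 - 72x + 108
the matrix is upper triangular; its diagonal is (0, 1, 2, 3, 4)
for a triangular matrix the eigenvalues are the diagonal entries, with algebraic multiplicity their repetition count

λ = 0 (multiplicity 1), λ = 1 (multiplicity 1), λ = 2 (multiplicity 1), λ = 3 (multiplicity 1), λ = 4 (multiplicity 1)


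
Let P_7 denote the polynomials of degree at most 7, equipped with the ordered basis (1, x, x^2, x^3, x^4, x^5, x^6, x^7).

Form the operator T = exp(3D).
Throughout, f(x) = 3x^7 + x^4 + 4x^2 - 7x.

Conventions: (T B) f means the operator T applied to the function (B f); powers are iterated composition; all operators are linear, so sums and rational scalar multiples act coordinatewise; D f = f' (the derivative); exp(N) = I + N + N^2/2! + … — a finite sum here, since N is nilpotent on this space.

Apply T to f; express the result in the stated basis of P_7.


the image equals g(x) = 3x^7 + 63x^6 + 567x^5 + 2836x^4 + 8517x^3 + 15367x^2 + 15434x + 6657

order-1 term: 63x^6 + 12x^3 + 24x - 21
order-2 term: 567x^5 + 54x^2 + 36
order-3 term: 2835x^4 + 108x
order-4 term: 8505x^3 + 81
order-5 term: 15309x^2
order-6 term: 15309x
order-7 term: 6561
the series for exp(3D) f terminates at order 7
exp(3D) f = 3x^7 + 63x^6 + 567x^5 + 2836x^4 + 8517x^3 + 15367x^2 + 15434x + 6657


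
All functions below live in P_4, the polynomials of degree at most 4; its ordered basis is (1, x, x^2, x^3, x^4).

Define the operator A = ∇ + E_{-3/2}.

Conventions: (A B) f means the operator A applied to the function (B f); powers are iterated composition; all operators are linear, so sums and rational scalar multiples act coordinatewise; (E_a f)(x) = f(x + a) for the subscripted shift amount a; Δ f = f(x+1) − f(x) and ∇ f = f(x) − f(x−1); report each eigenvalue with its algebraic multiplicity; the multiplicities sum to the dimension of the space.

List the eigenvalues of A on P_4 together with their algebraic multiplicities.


image of 1: 1
image of x: x - 1/2
image of x^2: x^2 - x + 5/4
image of x^3: x^3 - (3/2)x^2 + (15/4)x - 19/8
image of x^4: x^4 - 2x^3 + (15/2)x^2 - (19/2)x + 65/16
the matrix is upper triangular; its diagonal is (1, 1, 1, 1, 1)
for a triangular matrix the eigenvalues are the diagonal entries, with algebraic multiplicity their repetition count

λ = 1 (multiplicity 5)


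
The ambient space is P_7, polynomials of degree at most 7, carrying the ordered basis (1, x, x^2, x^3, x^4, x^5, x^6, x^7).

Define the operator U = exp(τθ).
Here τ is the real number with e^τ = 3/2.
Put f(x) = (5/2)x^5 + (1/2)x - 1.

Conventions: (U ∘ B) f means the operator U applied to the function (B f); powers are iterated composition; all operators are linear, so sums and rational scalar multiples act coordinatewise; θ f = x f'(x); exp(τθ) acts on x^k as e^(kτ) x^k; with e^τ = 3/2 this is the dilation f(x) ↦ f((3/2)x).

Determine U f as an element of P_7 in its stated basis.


the result is g(x) = (1215/64)x^5 + (3/4)x - 1

exp(τθ) x^k = e^(kτ) x^k; with e^τ = 3/2 this sends x^k to (3/2)^k x^k
x ↦ 3/2 x
x^5 ↦ 243/32 x^5
applying this coordinatewise to f: exp(τθ) f = (1215/64)x^5 + (3/4)x - 1


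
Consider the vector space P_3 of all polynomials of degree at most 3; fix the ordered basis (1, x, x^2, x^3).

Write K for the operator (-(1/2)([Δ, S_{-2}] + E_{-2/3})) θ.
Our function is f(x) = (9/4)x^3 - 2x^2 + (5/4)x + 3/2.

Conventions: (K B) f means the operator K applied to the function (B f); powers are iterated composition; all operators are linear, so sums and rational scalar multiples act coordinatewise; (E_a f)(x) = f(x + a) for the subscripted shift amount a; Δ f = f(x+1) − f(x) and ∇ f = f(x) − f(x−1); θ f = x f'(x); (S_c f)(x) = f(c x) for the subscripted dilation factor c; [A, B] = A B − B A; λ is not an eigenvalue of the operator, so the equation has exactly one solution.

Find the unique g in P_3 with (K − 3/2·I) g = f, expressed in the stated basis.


write g with unknown coordinates in the stated basis and equate coefficients in (K − 3/2·I) g = f
solving from the highest basis element down gives g = -(3/4)x^3 - (163/10)x^2 + (1154/15)x + 66683/540
check: K g = (9/8)x^3 - (529/20)x^2 + (2333/20)x + 67223/360
so K g − 3/2·g = (9/4)x^3 - 2x^2 + (5/4)x + 3/2 = f ✓

the image equals g(x) = -(3/4)x^3 - (163/10)x^2 + (1154/15)x + 66683/540


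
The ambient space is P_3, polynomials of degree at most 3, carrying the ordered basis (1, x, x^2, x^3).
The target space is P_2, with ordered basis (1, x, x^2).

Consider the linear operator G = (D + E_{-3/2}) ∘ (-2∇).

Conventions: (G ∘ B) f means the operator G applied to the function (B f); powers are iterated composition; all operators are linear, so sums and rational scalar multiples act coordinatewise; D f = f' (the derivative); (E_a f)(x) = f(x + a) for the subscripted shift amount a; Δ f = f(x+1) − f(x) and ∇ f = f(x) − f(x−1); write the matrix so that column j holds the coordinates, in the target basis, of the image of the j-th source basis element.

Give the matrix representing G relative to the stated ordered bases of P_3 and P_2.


the matrix is [[0, -2, 4, -37/2]; [0, 0, -4, 12]; [0, 0, 0, -6]] (rows listed top to bottom)

image of 1: 0
image of x: -2
image of x^2: -4x + 4
image of x^3: -6x^2 + 12x - 37/2
each image's coordinates form column j of the matrix


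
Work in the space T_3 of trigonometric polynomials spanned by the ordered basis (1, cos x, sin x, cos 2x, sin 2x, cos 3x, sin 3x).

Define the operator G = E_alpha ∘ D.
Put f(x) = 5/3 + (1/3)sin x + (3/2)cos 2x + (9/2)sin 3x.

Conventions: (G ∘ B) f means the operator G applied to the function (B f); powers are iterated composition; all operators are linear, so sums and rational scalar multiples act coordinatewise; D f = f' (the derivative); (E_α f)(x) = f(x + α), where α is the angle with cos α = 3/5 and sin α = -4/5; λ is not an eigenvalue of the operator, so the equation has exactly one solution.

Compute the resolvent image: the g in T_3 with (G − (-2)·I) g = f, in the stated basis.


write g with unknown coordinates in the stated basis and equate coefficients in (G − (-2)·I) g = f
solving from the highest basis element down gives g = 5/6 - (1/41)cos x + (14/123)sin x + (3/8)cos 2x - (3/56)sin 2x + (3159/4306)cos 3x + (1719/2153)sin 3x
check: G g = (2/41)cos x + (13/123)sin x + (3/4)cos 2x + (3/28)sin 2x - (3159/2153)cos 3x + (12501/4306)sin 3x
so G g − (-2)·g = 5/3 + (1/3)sin x + (3/2)cos 2x + (9/2)sin 3x = f ✓

the image equals g(x) = 5/6 - (1/41)cos x + (14/123)sin x + (3/8)cos 2x - (3/56)sin 2x + (3159/4306)cos 3x + (1719/2153)sin 3x


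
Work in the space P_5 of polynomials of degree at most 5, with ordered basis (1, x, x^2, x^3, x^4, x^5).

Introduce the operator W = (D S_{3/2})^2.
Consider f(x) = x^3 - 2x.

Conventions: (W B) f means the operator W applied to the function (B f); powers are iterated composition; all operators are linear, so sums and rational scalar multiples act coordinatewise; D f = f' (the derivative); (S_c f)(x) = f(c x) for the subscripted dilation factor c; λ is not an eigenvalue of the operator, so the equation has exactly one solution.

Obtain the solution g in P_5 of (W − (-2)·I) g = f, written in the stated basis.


write g with unknown coordinates in the stated basis and equate coefficients in (W − (-2)·I) g = f
solving from the highest basis element down gives g = (1/2)x^3 - (793/64)x
check: W g = (729/32)x
so W g − (-2)·g = x^3 - 2x = f ✓

the result is g(x) = (1/2)x^3 - (793/64)x


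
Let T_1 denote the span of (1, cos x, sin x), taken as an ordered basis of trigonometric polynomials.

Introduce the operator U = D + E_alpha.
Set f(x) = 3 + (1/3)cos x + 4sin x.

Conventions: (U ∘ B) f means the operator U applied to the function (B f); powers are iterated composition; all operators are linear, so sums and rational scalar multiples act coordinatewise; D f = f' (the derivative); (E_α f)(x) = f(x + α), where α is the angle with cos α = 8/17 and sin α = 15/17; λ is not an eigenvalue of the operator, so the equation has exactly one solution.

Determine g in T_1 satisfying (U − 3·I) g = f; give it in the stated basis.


g(x) = -3/2 - (427/507)cos x - (484/507)sin x

write g with unknown coordinates in the stated basis and equate coefficients in (U − 3·I) g = f
solving from the highest basis element down gives g = -3/2 - (427/507)cos x - (484/507)sin x
check: U g = -3/2 - (1112/507)cos x + (192/169)sin x
so U g − 3·g = 3 + (1/3)cos x + 4sin x = f ✓


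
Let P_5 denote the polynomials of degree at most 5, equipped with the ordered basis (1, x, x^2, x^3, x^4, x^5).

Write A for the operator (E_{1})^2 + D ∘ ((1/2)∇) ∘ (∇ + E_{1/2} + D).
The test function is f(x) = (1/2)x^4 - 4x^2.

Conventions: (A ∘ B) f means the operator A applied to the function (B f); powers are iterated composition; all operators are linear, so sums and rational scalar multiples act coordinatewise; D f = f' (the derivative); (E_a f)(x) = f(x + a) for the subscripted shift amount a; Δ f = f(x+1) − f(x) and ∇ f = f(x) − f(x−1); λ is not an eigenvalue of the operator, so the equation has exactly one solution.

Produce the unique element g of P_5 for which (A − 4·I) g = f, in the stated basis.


the result is g(x) = -(1/6)x^4 - (4/9)x^3 - (11/9)x^2 - (188/27)x - 2809/324

write g with unknown coordinates in the stated basis and equate coefficients in (A − 4·I) g = f
solving from the highest basis element down gives g = -(1/6)x^4 - (4/9)x^3 - (11/9)x^2 - (188/27)x - 2809/324
check: A g = -(1/6)x^4 - (16/9)x^3 - (80/9)x^2 - (752/27)x - 2809/81
so A g − 4·g = (1/2)x^4 - 4x^2 = f ✓


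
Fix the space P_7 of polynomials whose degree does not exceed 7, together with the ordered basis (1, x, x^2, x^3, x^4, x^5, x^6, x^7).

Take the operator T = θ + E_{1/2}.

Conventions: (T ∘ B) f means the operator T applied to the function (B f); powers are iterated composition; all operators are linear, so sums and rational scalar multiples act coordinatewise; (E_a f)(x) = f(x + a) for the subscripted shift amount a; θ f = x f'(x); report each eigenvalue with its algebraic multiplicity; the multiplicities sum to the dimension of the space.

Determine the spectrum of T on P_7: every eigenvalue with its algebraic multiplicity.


image of 1: 1
image of x: 2x + 1/2
image of x^2: 3x^2 + x + 1/4
image of x^3: 4x^3 + (3/2)x^2 + (3/4)x + 1/8
image of x^4: 5x^4 + 2x^3 + (3/2)x^2 + (1/2)x + 1/16
image of x^5: 6x^5 + (5/2)x^4 + (5/2)x^3 + (5/4)x^2 + (5/16)x + 1/32
image of x^6: 7x^6 + 3x^5 + (15/4)x^4 + (5/2)x^3 + (15/16)x^2 + (3/16)x + 1/64
image of x^7: 8x^7 + (7/2)x^6 + (21/4)x^5 + (35/8)x^4 + (35/16)x^3 + (21/32)x^2 + (7/64)x + 1/128
the matrix is upper triangular; its diagonal is (1, 2, 3, 4, 5, 6, 7, 8)
for a triangular matrix the eigenvalues are the diagonal entries, with algebraic multiplicity their repetition count

λ = 1 (multiplicity 1), λ = 2 (multiplicity 1), λ = 3 (multiplicity 1), λ = 4 (multiplicity 1), λ = 5 (multiplicity 1), λ = 6 (multiplicity 1), λ = 7 (multiplicity 1), λ = 8 (multiplicity 1)


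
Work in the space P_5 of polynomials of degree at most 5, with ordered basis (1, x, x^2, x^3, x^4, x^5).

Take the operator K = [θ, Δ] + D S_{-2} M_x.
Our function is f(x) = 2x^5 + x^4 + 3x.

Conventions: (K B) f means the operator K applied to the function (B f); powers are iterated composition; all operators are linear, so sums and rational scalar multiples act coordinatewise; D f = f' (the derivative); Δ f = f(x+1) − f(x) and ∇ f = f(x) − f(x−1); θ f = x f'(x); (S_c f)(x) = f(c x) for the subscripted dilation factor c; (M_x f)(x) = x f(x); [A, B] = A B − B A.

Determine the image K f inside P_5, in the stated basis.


Δ f = 10x^4 + 24x^3 + 26x^2 + 14x + 6
θ Δ f = 40x^4 + 72x^3 + 52x^2 + 14x
θ f = 10x^5 + 4x^4 + 3x
Δ θ f = 50x^4 + 116x^3 + 124x^2 + 66x + 17
[θ, Δ] f = -10x^4 - 44x^3 - 72x^2 - 52x - 17
M_x f = 2x^6 + x^5 + 3x^2
S_{-2} M_x f = 128x^6 - 32x^5 + 12x^2
D (S_{-2} M_x) f = 768x^5 - 160x^4 + 24x
([θ, Δ] + D S_{-2} M_x) f = 768x^5 - 170x^4 - 44x^3 - 72x^2 - 28x - 17

g(x) = 768x^5 - 170x^4 - 44x^3 - 72x^2 - 28x - 17


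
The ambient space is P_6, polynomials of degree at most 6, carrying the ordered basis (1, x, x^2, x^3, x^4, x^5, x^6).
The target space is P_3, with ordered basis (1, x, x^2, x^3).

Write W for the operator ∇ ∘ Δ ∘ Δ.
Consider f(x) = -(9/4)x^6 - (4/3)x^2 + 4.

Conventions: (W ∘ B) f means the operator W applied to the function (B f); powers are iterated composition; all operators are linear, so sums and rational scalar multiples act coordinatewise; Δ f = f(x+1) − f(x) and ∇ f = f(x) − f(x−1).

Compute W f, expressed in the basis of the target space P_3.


Δ f = -(27/2)x^5 - (135/4)x^4 - 45x^3 - (135/4)x^2 - (97/6)x - 43/12
Δ Δ f = -(135/2)x^4 - 270x^3 - (945/2)x^2 - 405x - 853/6
∇ (Δ ∘ Δ) f = -270x^3 - 405x^2 - 405x - 135

g(x) = -270x^3 - 405x^2 - 405x - 135


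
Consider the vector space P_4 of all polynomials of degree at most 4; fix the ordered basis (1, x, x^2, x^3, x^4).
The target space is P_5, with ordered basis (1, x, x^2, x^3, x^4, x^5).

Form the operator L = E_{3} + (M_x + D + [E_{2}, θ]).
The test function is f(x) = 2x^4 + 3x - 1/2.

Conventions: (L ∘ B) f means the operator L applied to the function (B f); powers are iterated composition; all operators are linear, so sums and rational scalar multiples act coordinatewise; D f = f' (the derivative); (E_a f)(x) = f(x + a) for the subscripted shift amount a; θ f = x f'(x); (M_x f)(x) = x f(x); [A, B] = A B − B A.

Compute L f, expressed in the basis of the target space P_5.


E_{3} f = 2x^4 + 24x^3 + 108x^2 + 219x + 341/2
M_x f = 2x^5 + 3x^2 - (1/2)x
D f = 8x^3 + 3
θ f = 8x^4 + 3x
E_{2} θ f = 8x^4 + 64x^3 + 192x^2 + 259x + 134
E_{2} f = 2x^4 + 16x^3 + 48x^2 + 67x + 75/2
θ E_{2} f = 8x^4 + 48x^3 + 96x^2 + 67x
[E_{2}, θ] f = 16x^3 + 96x^2 + 192x + 134
(M_x + D + [E_{2}, θ]) f = 2x^5 + 24x^3 + 99x^2 + (383/2)x + 137
(E_{3} + (M_x + D + [E_{2}, θ])) f = 2x^5 + 2x^4 + 48x^3 + 207x^2 + (821/2)x + 615/2

g(x) = 2x^5 + 2x^4 + 48x^3 + 207x^2 + (821/2)x + 615/2


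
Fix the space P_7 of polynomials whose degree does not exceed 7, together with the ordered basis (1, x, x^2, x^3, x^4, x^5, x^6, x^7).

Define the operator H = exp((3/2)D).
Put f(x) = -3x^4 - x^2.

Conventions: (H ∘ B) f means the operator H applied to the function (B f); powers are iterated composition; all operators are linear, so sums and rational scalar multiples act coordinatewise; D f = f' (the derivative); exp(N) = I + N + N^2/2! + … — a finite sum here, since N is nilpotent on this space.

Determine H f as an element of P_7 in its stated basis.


order-1 term: -18x^3 - 3x
order-2 term: -(81/2)x^2 - 9/4
order-3 term: -(81/2)x
order-4 term: -243/16
the series for exp((3/2)D) f terminates at order 4
exp((3/2)D) f = -3x^4 - 18x^3 - (83/2)x^2 - (87/2)x - 279/16

the result is g(x) = -3x^4 - 18x^3 - (83/2)x^2 - (87/2)x - 279/16
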